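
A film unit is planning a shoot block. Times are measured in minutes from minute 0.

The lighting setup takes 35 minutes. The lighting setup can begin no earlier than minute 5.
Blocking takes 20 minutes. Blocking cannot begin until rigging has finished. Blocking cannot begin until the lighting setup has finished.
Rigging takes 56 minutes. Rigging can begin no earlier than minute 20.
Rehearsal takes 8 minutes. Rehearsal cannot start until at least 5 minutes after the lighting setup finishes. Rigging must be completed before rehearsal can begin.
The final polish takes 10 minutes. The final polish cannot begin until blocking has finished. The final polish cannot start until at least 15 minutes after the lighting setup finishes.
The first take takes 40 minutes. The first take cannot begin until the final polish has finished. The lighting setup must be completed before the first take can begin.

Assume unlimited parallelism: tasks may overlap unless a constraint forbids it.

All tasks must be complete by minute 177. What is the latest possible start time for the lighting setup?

72

The first take must finish by minute 177; it takes 40 minutes, so it must start by 177 − 40 = minute 137.
Since the first take (must start by minute 137) depends on it, the final polish must finish by minute 137. Backing off its 10-minute duration gives a latest start of minute 127.
Blocking has to be done before the final polish (must start by minute 127). That means finishing by minute 127, i.e. starting by 127 − 20 = minute 107.
Nothing follows rehearsal; the deadline of minute 177 is its only limit. It must start by 177 − 8 = minute 169.
The lighting setup must finish in time for blocking (must start by minute 107); rehearsal (must start by minute 169, minus 5-minute gap → minute 164); the final polish (must start by minute 127, minus 15-minute gap → minute 112); the first take (must start by minute 137). The tightest is minute 107, so the lighting setup must start by 107 − 35 = minute 72.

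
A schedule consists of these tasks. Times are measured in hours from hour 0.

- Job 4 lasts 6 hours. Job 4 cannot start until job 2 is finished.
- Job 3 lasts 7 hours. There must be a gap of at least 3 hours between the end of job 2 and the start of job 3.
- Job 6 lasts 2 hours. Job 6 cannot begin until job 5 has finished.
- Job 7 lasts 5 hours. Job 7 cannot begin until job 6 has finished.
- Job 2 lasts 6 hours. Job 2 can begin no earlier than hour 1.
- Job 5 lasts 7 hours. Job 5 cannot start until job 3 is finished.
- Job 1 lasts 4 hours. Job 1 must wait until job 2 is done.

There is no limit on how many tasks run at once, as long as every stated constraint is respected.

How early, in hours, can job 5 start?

17

Job 2 waits on its own release at hour 1, so it starts at hour 1 and finishes at 1 + 6 = hour 7.
Job 3 cannot begin until job 2 (finishes hour 7, plus 3-hour gap → hour 10). It runs from hour 10 to 10 + 7 = hour 17.
Job 5 waits on job 3 (finishes hour 17), so the earliest it can start is hour 17.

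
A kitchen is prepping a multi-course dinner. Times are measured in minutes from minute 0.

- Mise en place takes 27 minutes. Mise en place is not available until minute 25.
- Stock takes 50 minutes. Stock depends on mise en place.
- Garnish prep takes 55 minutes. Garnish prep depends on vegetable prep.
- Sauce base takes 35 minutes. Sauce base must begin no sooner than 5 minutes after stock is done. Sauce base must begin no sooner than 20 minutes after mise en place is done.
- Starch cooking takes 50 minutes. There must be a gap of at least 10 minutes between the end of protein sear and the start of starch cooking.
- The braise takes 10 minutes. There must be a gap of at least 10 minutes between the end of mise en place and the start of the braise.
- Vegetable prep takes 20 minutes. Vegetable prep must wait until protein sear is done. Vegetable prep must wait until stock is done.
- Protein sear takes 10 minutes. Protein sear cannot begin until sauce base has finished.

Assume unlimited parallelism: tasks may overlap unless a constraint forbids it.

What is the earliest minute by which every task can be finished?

Mise en place cannot begin until its own release at minute 25. It runs from minute 25 to 25 + 27 = minute 52.
The braise waits on mise en place (finishes minute 52, plus 10-minute gap → minute 62), so it starts at minute 62 and finishes at 62 + 10 = minute 72.
After mise en place (finishes minute 52), stock can start at minute 52 and finishes at minute 102.
Sauce base needs all of stock (finishes minute 102, plus 5-minute gap → minute 107); mise en place (finishes minute 52, plus 20-minute gap → minute 72). That puts its earliest start at minute 107; it finishes at 107 + 35 = minute 142.
After sauce base (finishes minute 142), protein sear can start at minute 142 and finishes at minute 152.
After protein sear (finishes minute 152, plus 10-minute gap → minute 162), starch cooking can start at minute 162 and finishes at minute 212.
For vegetable prep: protein sear (finishes minute 152); stock (finishes minute 102). Taking the maximum gives a start of minute 152, and it finishes at 152 + 20 = minute 172.
Garnish prep cannot begin until vegetable prep (finishes minute 172). It runs from minute 172 to 172 + 55 = minute 227.
All tasks are finished once the last one completes. Finish times: Mise en place at 52, Stock at 102, Sauce base at 142, The braise at 72, Protein sear at 152, Vegetable prep at 172, Starch cooking at 212, Garnish prep at 227. The latest is minute 227.

227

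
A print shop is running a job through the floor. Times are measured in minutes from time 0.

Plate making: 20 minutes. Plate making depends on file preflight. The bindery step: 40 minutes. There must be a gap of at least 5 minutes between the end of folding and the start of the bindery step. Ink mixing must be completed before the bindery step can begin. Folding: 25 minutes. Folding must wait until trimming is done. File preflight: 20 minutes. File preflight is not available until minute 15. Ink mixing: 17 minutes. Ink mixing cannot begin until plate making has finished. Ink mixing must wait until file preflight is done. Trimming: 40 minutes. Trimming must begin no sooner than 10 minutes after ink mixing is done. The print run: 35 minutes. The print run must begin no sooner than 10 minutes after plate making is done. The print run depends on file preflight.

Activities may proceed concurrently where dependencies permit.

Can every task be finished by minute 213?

File preflight waits on its own release at minute 15, so it starts at minute 15 and finishes at 15 + 20 = minute 35.
Plate making waits on file preflight (finishes minute 35), so it starts at minute 35 and finishes at 35 + 20 = minute 55.
The print run cannot start until plate making (finishes minute 55, plus 10-minute gap → minute 65); file preflight (finishes minute 35). The controlling bound is minute 65, so the print run finishes at 65 + 35 = minute 100.
Ink mixing cannot start until plate making (finishes minute 55); file preflight (finishes minute 35). The controlling bound is minute 55, so ink mixing finishes at 55 + 17 = minute 72.
Trimming waits on ink mixing (finishes minute 72, plus 10-minute gap → minute 82), so it starts at minute 82 and finishes at 82 + 40 = minute 122.
Folding cannot begin until trimming (finishes minute 122). It runs from minute 122 to 122 + 25 = minute 147.
The bindery step needs all of folding (finishes minute 147, plus 5-minute gap → minute 152); ink mixing (finishes minute 72). That puts its earliest start at minute 152; it finishes at 152 + 40 = minute 192.
Every task is finished by minute 192, which is no later than the deadline of 213, so the schedule is feasible.

Yes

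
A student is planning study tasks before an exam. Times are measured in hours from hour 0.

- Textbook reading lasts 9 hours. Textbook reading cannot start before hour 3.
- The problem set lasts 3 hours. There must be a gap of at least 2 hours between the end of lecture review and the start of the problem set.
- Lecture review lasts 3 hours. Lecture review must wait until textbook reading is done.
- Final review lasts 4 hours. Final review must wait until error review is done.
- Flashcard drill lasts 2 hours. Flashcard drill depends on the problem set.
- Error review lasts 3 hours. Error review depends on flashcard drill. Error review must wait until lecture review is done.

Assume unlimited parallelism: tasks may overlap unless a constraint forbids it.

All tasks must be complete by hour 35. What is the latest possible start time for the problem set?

To finish by hour 35, final review (duration 4) must start no later than hour 31.
Error review must finish before final review (must start by hour 31). With a 3-hour duration, error review must start by 31 − 3 = hour 28.
Flashcard drill has to be done before error review (must start by hour 28). That means finishing by hour 28, i.e. starting by 28 − 2 = hour 26.
The problem set feeds into flashcard drill (must start by hour 26); so the problem set must finish by hour 26 and therefore start by hour 23.

23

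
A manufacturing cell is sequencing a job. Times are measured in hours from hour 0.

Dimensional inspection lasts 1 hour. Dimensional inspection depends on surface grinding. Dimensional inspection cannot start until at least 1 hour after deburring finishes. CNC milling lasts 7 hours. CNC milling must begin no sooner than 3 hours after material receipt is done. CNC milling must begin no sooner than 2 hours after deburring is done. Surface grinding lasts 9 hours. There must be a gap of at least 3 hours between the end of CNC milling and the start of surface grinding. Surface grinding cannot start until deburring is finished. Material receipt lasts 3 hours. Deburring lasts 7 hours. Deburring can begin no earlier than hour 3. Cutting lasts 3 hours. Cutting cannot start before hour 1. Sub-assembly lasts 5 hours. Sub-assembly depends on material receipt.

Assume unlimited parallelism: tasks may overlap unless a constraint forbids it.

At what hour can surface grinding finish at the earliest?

Deburring cannot begin until its own release at hour 3. It runs from hour 3 to 3 + 7 = hour 10.
Material receipt can start immediately at hour 0; it finishes at hour 3.
CNC milling has to wait for material receipt (finishes hour 3, plus 3-hour gap → hour 6); deburring (finishes hour 10, plus 2-hour gap → hour 12). The latest of these is hour 12, so CNC milling runs hour 12 to 12 + 7 = hour 19.
Surface grinding needs all of CNC milling (finishes hour 19, plus 3-hour gap → hour 22); deburring (finishes hour 10). That puts its earliest start at hour 22; it finishes at 22 + 9 = hour 31.

31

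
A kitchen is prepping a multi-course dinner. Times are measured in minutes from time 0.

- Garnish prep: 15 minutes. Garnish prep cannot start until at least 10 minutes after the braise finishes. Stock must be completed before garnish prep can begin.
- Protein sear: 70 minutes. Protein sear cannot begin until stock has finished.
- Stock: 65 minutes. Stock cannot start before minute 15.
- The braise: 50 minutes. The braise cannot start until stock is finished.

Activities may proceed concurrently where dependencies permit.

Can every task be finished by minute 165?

After its own release at minute 15, stock can start at minute 15 and finishes at minute 80.
Protein sear waits on stock (finishes minute 80), so it starts at minute 80 and finishes at 80 + 70 = minute 150.
The braise waits on stock (finishes minute 80), so it starts at minute 80 and finishes at 80 + 50 = minute 130.
Garnish prep has to wait for the braise (finishes minute 130, plus 10-minute gap → minute 140); stock (finishes minute 80). The latest of these is minute 140, so garnish prep runs minute 140 to 140 + 15 = minute 155.
Every task is finished by minute 155, which is no later than the deadline of 165, so the schedule is feasible.

Yes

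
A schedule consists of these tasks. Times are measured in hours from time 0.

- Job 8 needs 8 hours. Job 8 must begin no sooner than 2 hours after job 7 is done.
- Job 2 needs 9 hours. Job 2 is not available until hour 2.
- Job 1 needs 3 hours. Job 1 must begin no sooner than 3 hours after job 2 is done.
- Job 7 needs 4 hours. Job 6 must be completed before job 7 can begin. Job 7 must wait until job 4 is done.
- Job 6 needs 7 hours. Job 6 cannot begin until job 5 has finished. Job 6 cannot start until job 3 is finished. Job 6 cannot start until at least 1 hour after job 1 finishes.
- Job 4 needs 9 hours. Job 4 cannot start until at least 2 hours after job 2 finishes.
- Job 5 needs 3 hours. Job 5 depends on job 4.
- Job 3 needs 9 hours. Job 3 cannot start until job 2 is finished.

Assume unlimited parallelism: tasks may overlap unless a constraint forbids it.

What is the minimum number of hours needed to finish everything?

46

Job 2 cannot begin until its own release at hour 2. It runs from hour 2 to 2 + 9 = hour 11.
Job 4 waits on job 2 (finishes hour 11, plus 2-hour gap → hour 13), so it starts at hour 13 and finishes at 13 + 9 = hour 22.
Job 5 cannot begin until job 4 (finishes hour 22). It runs from hour 22 to 22 + 3 = hour 25.
Job 3 waits on job 2 (finishes hour 11), so it starts at hour 11 and finishes at 11 + 9 = hour 20.
After job 2 (finishes hour 11, plus 3-hour gap → hour 14), job 1 can start at hour 14 and finishes at hour 17.
For job 6: job 5 (finishes hour 25); job 3 (finishes hour 20); job 1 (finishes hour 17, plus 1-hour gap → hour 18). Taking the maximum gives a start of hour 25, and it finishes at 25 + 7 = hour 32.
For job 7: job 6 (finishes hour 32); job 4 (finishes hour 22). Taking the maximum gives a start of hour 32, and it finishes at 32 + 4 = hour 36.
Job 8 cannot begin until job 7 (finishes hour 36, plus 2-hour gap → hour 38). It runs from hour 38 to 38 + 8 = hour 46.
All tasks are finished once the last one completes. Finish times: Job 1 at 17, Job 2 at 11, Job 3 at 20, Job 4 at 22, Job 5 at 25, Job 6 at 32, Job 7 at 36, Job 8 at 46. The latest is hour 46.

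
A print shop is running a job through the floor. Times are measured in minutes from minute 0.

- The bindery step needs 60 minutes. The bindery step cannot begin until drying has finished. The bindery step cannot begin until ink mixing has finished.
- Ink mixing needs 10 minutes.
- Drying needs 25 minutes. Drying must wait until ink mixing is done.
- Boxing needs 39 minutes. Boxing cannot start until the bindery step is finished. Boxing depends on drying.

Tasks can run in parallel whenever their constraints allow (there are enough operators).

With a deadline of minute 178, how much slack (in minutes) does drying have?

44

Nothing blocks ink mixing, so it runs from minute 0 to minute 10.
After ink mixing (finishes minute 10), drying can start at minute 10 and finishes at minute 35.

Working backward from the deadline:
Boxing has no dependents, so it just needs to finish by minute 178. Starting by 178 − 39 = minute 139 achieves that.
Since boxing (must start by minute 139) depends on it, the bindery step must finish by minute 139. Backing off its 60-minute duration gives a latest start of minute 79.
Drying has several dependents: the bindery step (must start by minute 79); boxing (must start by minute 139). The earliest of those limits is minute 79, so drying must start by 79 − 25 = minute 54.
So drying can start as early as minute 10 and as late as minute 54, giving 54 − 10 = 44 minutes of slack.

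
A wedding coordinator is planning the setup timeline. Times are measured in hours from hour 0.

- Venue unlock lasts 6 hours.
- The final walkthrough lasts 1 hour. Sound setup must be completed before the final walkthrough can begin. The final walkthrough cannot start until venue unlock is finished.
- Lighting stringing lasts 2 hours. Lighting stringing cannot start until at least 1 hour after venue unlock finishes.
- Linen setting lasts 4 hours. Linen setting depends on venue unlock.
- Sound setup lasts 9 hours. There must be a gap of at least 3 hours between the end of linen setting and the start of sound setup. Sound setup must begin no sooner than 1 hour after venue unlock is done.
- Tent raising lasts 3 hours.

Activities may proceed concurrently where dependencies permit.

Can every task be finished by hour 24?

Yes

Tent raising has no prerequisites, so it starts at hour 0 and finishes at hour 3.
Nothing blocks venue unlock, so it runs from hour 0 to hour 6.
Lighting stringing waits on venue unlock (finishes hour 6, plus 1-hour gap → hour 7), so it starts at hour 7 and finishes at 7 + 2 = hour 9.
Linen setting cannot begin until venue unlock (finishes hour 6). It runs from hour 6 to 6 + 4 = hour 10.
Sound setup has to wait for linen setting (finishes hour 10, plus 3-hour gap → hour 13); venue unlock (finishes hour 6, plus 1-hour gap → hour 7). The latest of these is hour 13, so sound setup runs hour 13 to 13 + 9 = hour 22.
For the final walkthrough: sound setup (finishes hour 22); venue unlock (finishes hour 6). Taking the maximum gives a start of hour 22, and it finishes at 22 + 1 = hour 23.
Every task is finished by hour 23, which is no later than the deadline of 24, so the schedule is feasible.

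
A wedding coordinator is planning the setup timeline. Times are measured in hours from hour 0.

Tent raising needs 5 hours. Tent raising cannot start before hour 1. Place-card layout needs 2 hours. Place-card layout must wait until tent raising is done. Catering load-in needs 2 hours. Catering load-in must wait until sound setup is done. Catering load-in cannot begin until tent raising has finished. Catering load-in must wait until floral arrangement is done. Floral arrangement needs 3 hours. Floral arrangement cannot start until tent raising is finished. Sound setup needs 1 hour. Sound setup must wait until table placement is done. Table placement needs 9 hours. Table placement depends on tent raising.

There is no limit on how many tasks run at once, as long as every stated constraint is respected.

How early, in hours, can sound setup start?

After its own release at hour 1, tent raising can start at hour 1 and finishes at hour 6.
After tent raising (finishes hour 6), table placement can start at hour 6 and finishes at hour 15.
Sound setup waits on table placement (finishes hour 15), so the earliest it can start is hour 15.

15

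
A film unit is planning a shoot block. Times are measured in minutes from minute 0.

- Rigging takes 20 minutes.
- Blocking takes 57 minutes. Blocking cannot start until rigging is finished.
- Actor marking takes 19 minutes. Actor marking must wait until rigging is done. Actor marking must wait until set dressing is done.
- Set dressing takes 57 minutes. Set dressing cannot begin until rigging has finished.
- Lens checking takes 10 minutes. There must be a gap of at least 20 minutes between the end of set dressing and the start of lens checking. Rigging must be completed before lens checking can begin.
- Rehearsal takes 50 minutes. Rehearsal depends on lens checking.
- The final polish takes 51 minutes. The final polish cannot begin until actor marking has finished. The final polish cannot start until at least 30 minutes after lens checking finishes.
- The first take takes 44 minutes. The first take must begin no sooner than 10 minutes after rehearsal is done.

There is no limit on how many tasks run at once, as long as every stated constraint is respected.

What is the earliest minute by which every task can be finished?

211

Rigging has no prerequisites, so it starts at minute 0 and finishes at minute 20.
Blocking waits on rigging (finishes minute 20), so it starts at minute 20 and finishes at 20 + 57 = minute 77.
Set dressing waits on rigging (finishes minute 20), so it starts at minute 20 and finishes at 20 + 57 = minute 77.
Actor marking needs all of rigging (finishes minute 20); set dressing (finishes minute 77). That puts its earliest start at minute 77; it finishes at 77 + 19 = minute 96.
For lens checking: set dressing (finishes minute 77, plus 20-minute gap → minute 97); rigging (finishes minute 20). Taking the maximum gives a start of minute 97, and it finishes at 97 + 10 = minute 107.
For the final polish: actor marking (finishes minute 96); lens checking (finishes minute 107, plus 30-minute gap → minute 137). Taking the maximum gives a start of minute 137, and it finishes at 137 + 51 = minute 188.
After lens checking (finishes minute 107), rehearsal can start at minute 107 and finishes at minute 157.
The first take cannot begin until rehearsal (finishes minute 157, plus 10-minute gap → minute 167). It runs from minute 167 to 167 + 44 = minute 211.
All tasks are finished once the last one completes. Finish times: Rigging at 20, Set dressing at 77, Lens checking at 107, Blocking at 77, Actor marking at 96, Rehearsal at 157, The final polish at 188, The first take at 211. The latest is minute 211.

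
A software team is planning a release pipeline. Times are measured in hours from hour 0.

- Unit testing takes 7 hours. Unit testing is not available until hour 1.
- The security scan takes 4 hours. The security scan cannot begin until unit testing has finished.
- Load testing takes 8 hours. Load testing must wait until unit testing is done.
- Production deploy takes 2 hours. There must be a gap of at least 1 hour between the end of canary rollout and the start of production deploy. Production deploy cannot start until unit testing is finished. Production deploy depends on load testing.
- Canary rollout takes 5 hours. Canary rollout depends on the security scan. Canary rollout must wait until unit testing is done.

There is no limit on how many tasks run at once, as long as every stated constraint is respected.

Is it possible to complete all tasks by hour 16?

No

Unit testing waits on its own release at hour 1, so it starts at hour 1 and finishes at 1 + 7 = hour 8.
Load testing cannot begin until unit testing (finishes hour 8). It runs from hour 8 to 8 + 8 = hour 16.
The security scan waits on unit testing (finishes hour 8), so it starts at hour 8 and finishes at 8 + 4 = hour 12.
For canary rollout: the security scan (finishes hour 12); unit testing (finishes hour 8). Taking the maximum gives a start of hour 12, and it finishes at 12 + 5 = hour 17.
Production deploy cannot start until canary rollout (finishes hour 17, plus 1-hour gap → hour 18); unit testing (finishes hour 8); load testing (finishes hour 16). The controlling bound is hour 18, so production deploy finishes at 18 + 2 = hour 20.
The earliest everything can be done is hour 20, which is after the deadline of 16, so it is not possible.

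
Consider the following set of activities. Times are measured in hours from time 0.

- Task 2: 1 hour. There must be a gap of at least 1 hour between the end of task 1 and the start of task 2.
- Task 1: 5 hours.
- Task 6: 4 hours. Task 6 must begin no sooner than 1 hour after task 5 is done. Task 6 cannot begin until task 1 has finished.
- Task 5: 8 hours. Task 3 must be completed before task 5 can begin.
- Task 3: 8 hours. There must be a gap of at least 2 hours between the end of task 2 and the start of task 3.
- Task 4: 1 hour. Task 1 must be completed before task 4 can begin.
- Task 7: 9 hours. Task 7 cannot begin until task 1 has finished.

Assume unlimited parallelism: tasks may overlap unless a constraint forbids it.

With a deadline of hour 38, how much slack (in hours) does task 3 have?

8

Nothing blocks task 1, so it runs from hour 0 to hour 5.
Task 2 waits on task 1 (finishes hour 5, plus 1-hour gap → hour 6), so it starts at hour 6 and finishes at 6 + 1 = hour 7.
After task 2 (finishes hour 7, plus 2-hour gap → hour 9), task 3 can start at hour 9 and finishes at hour 17.

Working backward from the deadline:
Task 6 must finish by hour 38; it takes 4 hours, so it must start by 38 − 4 = hour 34.
Task 5 feeds into task 6 (must start by hour 34, minus 1-hour gap → hour 33); so task 5 must finish by hour 33 and therefore start by hour 25.
Task 3 has to be done before task 5 (must start by hour 25). That means finishing by hour 25, i.e. starting by 25 − 8 = hour 17.
So task 3 can start as early as hour 9 and as late as hour 17, giving 17 − 9 = 8 hours of slack.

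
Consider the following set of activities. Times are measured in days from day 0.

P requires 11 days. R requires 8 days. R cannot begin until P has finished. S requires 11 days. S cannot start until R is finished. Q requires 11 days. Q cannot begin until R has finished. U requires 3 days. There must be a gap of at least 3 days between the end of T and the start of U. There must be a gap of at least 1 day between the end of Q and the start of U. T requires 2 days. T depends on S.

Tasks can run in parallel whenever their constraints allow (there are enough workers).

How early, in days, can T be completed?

32

P can start immediately at day 0; it finishes at day 11.
After P (finishes day 11), R can start at day 11 and finishes at day 19.
After R (finishes day 19), S can start at day 19 and finishes at day 30.
T cannot begin until S (finishes day 30). It runs from day 30 to 30 + 2 = day 32.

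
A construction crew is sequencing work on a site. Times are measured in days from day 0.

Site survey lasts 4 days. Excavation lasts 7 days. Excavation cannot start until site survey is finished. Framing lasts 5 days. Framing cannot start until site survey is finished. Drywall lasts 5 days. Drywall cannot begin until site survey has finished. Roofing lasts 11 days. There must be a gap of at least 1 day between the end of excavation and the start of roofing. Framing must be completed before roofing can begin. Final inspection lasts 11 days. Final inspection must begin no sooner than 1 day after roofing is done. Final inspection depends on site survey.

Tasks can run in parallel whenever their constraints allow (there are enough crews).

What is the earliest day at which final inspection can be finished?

Nothing blocks site survey, so it runs from day 0 to day 4.
After site survey (finishes day 4), framing can start at day 4 and finishes at day 9.
Excavation waits on site survey (finishes day 4), so it starts at day 4 and finishes at 4 + 7 = day 11.
Roofing cannot start until excavation (finishes day 11, plus 1-day gap → day 12); framing (finishes day 9). The controlling bound is day 12, so roofing finishes at 12 + 11 = day 23.
For final inspection: roofing (finishes day 23, plus 1-day gap → day 24); site survey (finishes day 4). Taking the maximum gives a start of day 24, and it finishes at 24 + 11 = day 35.

35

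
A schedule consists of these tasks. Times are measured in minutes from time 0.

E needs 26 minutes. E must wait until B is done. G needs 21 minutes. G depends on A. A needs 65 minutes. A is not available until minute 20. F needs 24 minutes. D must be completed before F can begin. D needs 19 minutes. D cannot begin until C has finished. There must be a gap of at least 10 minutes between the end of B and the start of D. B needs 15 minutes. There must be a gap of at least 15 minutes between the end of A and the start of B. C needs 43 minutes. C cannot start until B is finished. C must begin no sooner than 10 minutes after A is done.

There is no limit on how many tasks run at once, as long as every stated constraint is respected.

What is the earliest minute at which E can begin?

A cannot begin until its own release at minute 20. It runs from minute 20 to 20 + 65 = minute 85.
B cannot begin until A (finishes minute 85, plus 15-minute gap → minute 100). It runs from minute 100 to 100 + 15 = minute 115.
E waits on B (finishes minute 115), so the earliest it can start is minute 115.

115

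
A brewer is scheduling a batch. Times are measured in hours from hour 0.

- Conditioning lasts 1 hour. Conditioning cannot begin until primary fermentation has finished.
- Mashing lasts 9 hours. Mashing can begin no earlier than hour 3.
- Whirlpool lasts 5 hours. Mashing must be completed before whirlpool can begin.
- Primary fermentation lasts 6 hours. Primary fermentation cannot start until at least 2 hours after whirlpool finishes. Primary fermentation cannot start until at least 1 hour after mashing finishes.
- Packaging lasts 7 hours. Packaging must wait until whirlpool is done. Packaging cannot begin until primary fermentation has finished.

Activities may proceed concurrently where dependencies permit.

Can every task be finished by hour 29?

No

Mashing waits on its own release at hour 3, so it starts at hour 3 and finishes at 3 + 9 = hour 12.
After mashing (finishes hour 12), whirlpool can start at hour 12 and finishes at hour 17.
Primary fermentation cannot start until whirlpool (finishes hour 17, plus 2-hour gap → hour 19); mashing (finishes hour 12, plus 1-hour gap → hour 13). The controlling bound is hour 19, so primary fermentation finishes at 19 + 6 = hour 25.
For packaging: whirlpool (finishes hour 17); primary fermentation (finishes hour 25). Taking the maximum gives a start of hour 25, and it finishes at 25 + 7 = hour 32.
Conditioning cannot begin until primary fermentation (finishes hour 25). It runs from hour 25 to 25 + 1 = hour 26.
The earliest everything can be done is hour 32, which is after the deadline of 29, so it is not possible.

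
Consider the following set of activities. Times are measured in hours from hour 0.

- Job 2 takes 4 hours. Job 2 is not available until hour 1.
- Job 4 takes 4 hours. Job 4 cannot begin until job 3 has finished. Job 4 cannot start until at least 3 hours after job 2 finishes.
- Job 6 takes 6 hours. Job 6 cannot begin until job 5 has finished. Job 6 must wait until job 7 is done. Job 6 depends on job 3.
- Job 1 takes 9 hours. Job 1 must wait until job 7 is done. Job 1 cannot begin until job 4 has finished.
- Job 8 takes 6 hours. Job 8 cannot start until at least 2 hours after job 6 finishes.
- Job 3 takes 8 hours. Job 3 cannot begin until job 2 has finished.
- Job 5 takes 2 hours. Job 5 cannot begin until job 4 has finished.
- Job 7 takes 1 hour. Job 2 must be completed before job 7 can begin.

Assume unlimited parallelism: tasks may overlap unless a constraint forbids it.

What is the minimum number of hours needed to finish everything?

33

After its own release at hour 1, job 2 can start at hour 1 and finishes at hour 5.
After job 2 (finishes hour 5), job 7 can start at hour 5 and finishes at hour 6.
Job 3 waits on job 2 (finishes hour 5), so it starts at hour 5 and finishes at 5 + 8 = hour 13.
Job 4 has to wait for job 3 (finishes hour 13); job 2 (finishes hour 5, plus 3-hour gap → hour 8). The latest of these is hour 13, so job 4 runs hour 13 to 13 + 4 = hour 17.
Job 5 cannot begin until job 4 (finishes hour 17). It runs from hour 17 to 17 + 2 = hour 19.
Job 6 cannot start until job 5 (finishes hour 19); job 7 (finishes hour 6); job 3 (finishes hour 13). The controlling bound is hour 19, so job 6 finishes at 19 + 6 = hour 25.
Job 8 cannot begin until job 6 (finishes hour 25, plus 2-hour gap → hour 27). It runs from hour 27 to 27 + 6 = hour 33.
Job 1 cannot start until job 7 (finishes hour 6); job 4 (finishes hour 17). The controlling bound is hour 17, so job 1 finishes at 17 + 9 = hour 26.
All tasks are finished once the last one completes. Finish times: Job 1 at 26, Job 2 at 5, Job 3 at 13, Job 4 at 17, Job 5 at 19, Job 6 at 25, Job 7 at 6, Job 8 at 33. The latest is hour 33.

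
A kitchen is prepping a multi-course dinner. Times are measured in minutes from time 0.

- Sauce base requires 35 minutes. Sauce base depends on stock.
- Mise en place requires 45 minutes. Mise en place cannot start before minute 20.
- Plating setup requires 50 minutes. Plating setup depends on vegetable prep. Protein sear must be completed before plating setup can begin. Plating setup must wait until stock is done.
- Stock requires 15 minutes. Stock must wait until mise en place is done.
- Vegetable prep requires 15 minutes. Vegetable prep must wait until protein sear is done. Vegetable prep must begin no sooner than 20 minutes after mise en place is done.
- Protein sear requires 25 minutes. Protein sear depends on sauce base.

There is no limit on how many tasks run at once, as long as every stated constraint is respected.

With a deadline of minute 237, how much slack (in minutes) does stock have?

Mise en place cannot begin until its own release at minute 20. It runs from minute 20 to 20 + 45 = minute 65.
Stock waits on mise en place (finishes minute 65), so it starts at minute 65 and finishes at 65 + 15 = minute 80.

Working backward from the deadline:
Plating setup has no dependents, so it just needs to finish by minute 237. Starting by 237 − 50 = minute 187 achieves that.
Vegetable prep has to be done before plating setup (must start by minute 187). That means finishing by minute 187, i.e. starting by 187 − 15 = minute 172.
For protein sear: vegetable prep (must start by minute 172); plating setup (must start by minute 187). The most restrictive is minute 172; with a 25-minute duration, protein sear must start by minute 147.
Sauce base must finish before protein sear (must start by minute 147). With a 35-minute duration, sauce base must start by 147 − 35 = minute 112.
Stock must finish in time for sauce base (must start by minute 112); plating setup (must start by minute 187). The tightest is minute 112, so stock must start by 112 − 15 = minute 97.
So stock can start as early as minute 65 and as late as minute 97, giving 97 − 65 = 32 minutes of slack.

32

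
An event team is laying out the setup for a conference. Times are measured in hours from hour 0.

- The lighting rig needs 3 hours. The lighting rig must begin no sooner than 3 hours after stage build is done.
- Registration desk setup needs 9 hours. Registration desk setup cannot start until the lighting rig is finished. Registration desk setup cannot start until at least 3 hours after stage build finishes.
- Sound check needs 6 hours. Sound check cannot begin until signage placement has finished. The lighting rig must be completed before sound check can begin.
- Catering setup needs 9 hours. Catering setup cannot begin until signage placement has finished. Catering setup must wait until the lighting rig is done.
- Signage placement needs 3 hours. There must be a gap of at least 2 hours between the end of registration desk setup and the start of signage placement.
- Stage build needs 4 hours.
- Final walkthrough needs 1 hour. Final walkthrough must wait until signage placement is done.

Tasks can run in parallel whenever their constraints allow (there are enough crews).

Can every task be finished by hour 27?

Nothing blocks stage build, so it runs from hour 0 to hour 4.
After stage build (finishes hour 4, plus 3-hour gap → hour 7), the lighting rig can start at hour 7 and finishes at hour 10.
Registration desk setup cannot start until the lighting rig (finishes hour 10); stage build (finishes hour 4, plus 3-hour gap → hour 7). The controlling bound is hour 10, so registration desk setup finishes at 10 + 9 = hour 19.
After registration desk setup (finishes hour 19, plus 2-hour gap → hour 21), signage placement can start at hour 21 and finishes at hour 24.
Final walkthrough waits on signage placement (finishes hour 24), so it starts at hour 24 and finishes at 24 + 1 = hour 25.
Sound check has to wait for signage placement (finishes hour 24); the lighting rig (finishes hour 10). The latest of these is hour 24, so sound check runs hour 24 to 24 + 6 = hour 30.
Catering setup needs all of signage placement (finishes hour 24); the lighting rig (finishes hour 10). That puts its earliest start at hour 24; it finishes at 24 + 9 = hour 33.
The earliest everything can be done is hour 33, which is after the deadline of 27, so it is not possible.

No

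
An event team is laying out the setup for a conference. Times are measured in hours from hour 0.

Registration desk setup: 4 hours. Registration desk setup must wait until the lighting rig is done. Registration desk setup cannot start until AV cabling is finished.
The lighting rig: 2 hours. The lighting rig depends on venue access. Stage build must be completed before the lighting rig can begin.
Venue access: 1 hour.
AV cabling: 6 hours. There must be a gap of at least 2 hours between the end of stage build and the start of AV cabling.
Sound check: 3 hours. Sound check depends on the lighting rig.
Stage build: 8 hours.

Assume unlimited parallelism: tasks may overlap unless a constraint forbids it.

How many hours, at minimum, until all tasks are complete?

Stage build can start immediately at hour 0; it finishes at hour 8.
After stage build (finishes hour 8, plus 2-hour gap → hour 10), AV cabling can start at hour 10 and finishes at hour 16.
Nothing blocks venue access, so it runs from hour 0 to hour 1.
The lighting rig cannot start until venue access (finishes hour 1); stage build (finishes hour 8). The controlling bound is hour 8, so the lighting rig finishes at 8 + 2 = hour 10.
Sound check waits on the lighting rig (finishes hour 10), so it starts at hour 10 and finishes at 10 + 3 = hour 13.
For registration desk setup: the lighting rig (finishes hour 10); AV cabling (finishes hour 16). Taking the maximum gives a start of hour 16, and it finishes at 16 + 4 = hour 20.
All tasks are finished once the last one completes. Finish times: Venue access at 1, Stage build at 8, The lighting rig at 10, AV cabling at 16, Registration desk setup at 20, Sound check at 13. The latest is hour 20.

20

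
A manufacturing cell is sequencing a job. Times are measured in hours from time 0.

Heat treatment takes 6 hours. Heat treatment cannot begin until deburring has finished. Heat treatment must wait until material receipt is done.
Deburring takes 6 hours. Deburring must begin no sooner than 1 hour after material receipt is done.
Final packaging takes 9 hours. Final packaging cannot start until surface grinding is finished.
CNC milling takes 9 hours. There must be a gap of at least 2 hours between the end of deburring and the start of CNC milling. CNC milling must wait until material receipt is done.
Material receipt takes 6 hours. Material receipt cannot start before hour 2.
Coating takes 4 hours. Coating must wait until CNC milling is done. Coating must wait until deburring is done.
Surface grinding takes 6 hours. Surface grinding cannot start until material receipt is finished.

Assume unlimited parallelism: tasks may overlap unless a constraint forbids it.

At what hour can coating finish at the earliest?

30

Material receipt waits on its own release at hour 2, so it starts at hour 2 and finishes at 2 + 6 = hour 8.
After material receipt (finishes hour 8, plus 1-hour gap → hour 9), deburring can start at hour 9 and finishes at hour 15.
CNC milling has to wait for deburring (finishes hour 15, plus 2-hour gap → hour 17); material receipt (finishes hour 8). The latest of these is hour 17, so CNC milling runs hour 17 to 17 + 9 = hour 26.
Coating cannot start until CNC milling (finishes hour 26); deburring (finishes hour 15). The controlling bound is hour 26, so coating finishes at 26 + 4 = hour 30.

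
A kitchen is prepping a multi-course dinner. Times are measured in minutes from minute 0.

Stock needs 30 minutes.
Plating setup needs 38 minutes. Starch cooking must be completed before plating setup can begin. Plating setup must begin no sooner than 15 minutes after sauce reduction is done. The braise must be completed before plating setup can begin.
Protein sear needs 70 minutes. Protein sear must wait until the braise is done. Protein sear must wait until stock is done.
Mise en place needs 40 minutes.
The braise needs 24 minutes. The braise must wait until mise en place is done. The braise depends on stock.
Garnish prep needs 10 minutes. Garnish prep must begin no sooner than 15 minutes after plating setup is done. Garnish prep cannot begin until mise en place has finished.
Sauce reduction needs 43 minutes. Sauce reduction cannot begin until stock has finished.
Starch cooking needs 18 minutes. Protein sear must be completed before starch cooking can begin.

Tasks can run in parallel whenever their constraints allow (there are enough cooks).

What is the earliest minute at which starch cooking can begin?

Nothing blocks stock, so it runs from minute 0 to minute 30.
Mise en place can start immediately at minute 0; it finishes at minute 40.
For the braise: mise en place (finishes minute 40); stock (finishes minute 30). Taking the maximum gives a start of minute 40, and it finishes at 40 + 24 = minute 64.
Protein sear cannot start until the braise (finishes minute 64); stock (finishes minute 30). The controlling bound is minute 64, so protein sear finishes at 64 + 70 = minute 134.
Starch cooking waits on protein sear (finishes minute 134), so the earliest it can start is minute 134.

134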